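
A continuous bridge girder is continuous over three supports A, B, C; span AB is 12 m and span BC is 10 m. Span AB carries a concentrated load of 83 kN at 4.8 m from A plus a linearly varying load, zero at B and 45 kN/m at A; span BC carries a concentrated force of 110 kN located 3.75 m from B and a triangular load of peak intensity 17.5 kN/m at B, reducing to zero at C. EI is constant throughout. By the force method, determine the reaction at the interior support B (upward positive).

R_B = 332 kN

Take M_B as the redundant. Released structure: two simple spans AB and BC with a hinge at B.
Discontinuity in slope at B on the released structure — sum the simple-span end rotations:
  span AB: point load 83 at a = 4.8: Pab(L + a)/(6LEI) = 669.3/EI
  span AB: triangular load, peak 45: 7w₀L³/(360EI) = 1512/EI
  span BC: point load 110 at a = 3.75: Pab(L + b)/(6LEI) = 698.2/EI
  span BC: triangular load, peak 17.5: w₀L³/(45EI) = 388.9/EI
  relative rotation θ_0 = (2181 + 1087)/EI = 3268/EI
A unit hogging moment at B produces rotation L₁/(3EI) + L₂/(3EI) = 7.333/EI.
Compatibility: M_B·(L₁+L₂)/(3EI) = θ_0, giving M_B = 445.7 kN·m (hogging).
Span AB, ΣM about A with M_B applied at B: R_B^{AB}·12 = 1478 + 445.7, so R_B^{AB} = 160.3 kN and R_A = 353 − 160.3 = 192.7 kN.
Span BC, ΣM about C: R_B^{BC}·10 = 1271 + 445.7, so R_B^{BC} = 171.7 kN and R_C = 197.5 − 171.7 = 25.85 kN.
R_B = 160.3 + 171.7 = 332 kN.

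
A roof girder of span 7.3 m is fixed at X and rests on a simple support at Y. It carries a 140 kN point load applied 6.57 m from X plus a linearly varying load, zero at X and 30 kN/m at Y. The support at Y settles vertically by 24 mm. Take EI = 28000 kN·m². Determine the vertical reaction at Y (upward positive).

Choose R_Y as the redundant. The primary structure is the cantilever fixed at X.
Deflection at Y on the released cantilever, summing each load's contribution:
  point load 140 at a = 6.57: Pa²(3L − a)/(6EI) = 15440/EI
  triangular load, peak 30 at the free end: 11w₀L⁴/(120EI) = 7810/EI
  δ_0 = 23250/EI
Tip deflection under a unit load at Y: L³/(3EI) = 129.7/EI.
With EI = 28000 kN·m²: δ_0 = 0.83034 m and δ_{YY} = 0.004631 m/kN.
Compatibility — the beam at Y must follow the support down by 0.024 m: δ_0 − R_Y·δ_{YY} = 0.024, so R_Y = (0.83034 − 0.024)/0.004631 = 174.1 kN.

R_Y = 174.1 kN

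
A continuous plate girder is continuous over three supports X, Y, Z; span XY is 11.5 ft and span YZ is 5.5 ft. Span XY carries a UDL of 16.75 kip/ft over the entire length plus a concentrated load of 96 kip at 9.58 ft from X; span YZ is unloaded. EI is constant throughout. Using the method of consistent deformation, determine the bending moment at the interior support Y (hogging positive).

Insert a hinge at Y; M_Y is the redundant, and each span becomes simply supported.
Discontinuity in slope at Y on the released structure — sum the simple-span end rotations:
  span XY: UDL 16.75: wL³/(24EI) = 1061/EI
  span XY: point load 96 at a = 9.58: Pab(L + a)/(6LEI) = 539.5/EI
  relative rotation θ_0 = (1601 + 0)/EI = 1601/EI
A unit hogging moment at Y produces rotation L₁/(3EI) + L₂/(3EI) = 5.667/EI.
Compatibility: M_Y·(L₁+L₂)/(3EI) = θ_0, giving M_Y = 282.5 kip·ft (hogging).

M_Y = 282.5 kip·ft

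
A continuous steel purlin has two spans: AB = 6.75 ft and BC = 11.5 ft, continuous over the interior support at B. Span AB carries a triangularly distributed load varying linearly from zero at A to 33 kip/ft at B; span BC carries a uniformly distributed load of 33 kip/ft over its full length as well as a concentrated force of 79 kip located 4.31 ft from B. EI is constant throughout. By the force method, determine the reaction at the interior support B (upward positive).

Release continuity at B by inserting a hinge; the redundant is the internal moment M_B. The primary structure is two simply-supported spans AB and BC.
Discontinuity in slope at B on the released structure — sum the simple-span end rotations:
  span AB: triangular load, peak 33: w₀L³/(45EI) = 225.5/EI
  span BC: UDL 33: wL³/(24EI) = 2091/EI
  span BC: point load 79 at a = 4.31: Pab(L + b)/(6LEI) = 663.1/EI
  relative rotation θ_0 = (225.5 + 2754)/EI = 2980/EI
A unit hogging moment at B produces rotation L₁/(3EI) + L₂/(3EI) = 6.083/EI.
Compatibility: M_B·(L₁+L₂)/(3EI) = θ_0, giving M_B = 489.8 kip·ft (hogging).
Span AB, ΣM about A with M_B applied at B: R_B^{AB}·6.75 = 501.2 + 489.8, so R_B^{AB} = 146.8 kip and R_A = 111.4 − 146.8 = -35.44 kip.
Span BC, ΣM about C: R_B^{BC}·11.5 = 2750 + 489.8, so R_B^{BC} = 281.7 kip and R_C = 458.5 − 281.7 = 176.8 kip.
R_B = 146.8 + 281.7 = 428.6 kip.

R_B = 428.6 kip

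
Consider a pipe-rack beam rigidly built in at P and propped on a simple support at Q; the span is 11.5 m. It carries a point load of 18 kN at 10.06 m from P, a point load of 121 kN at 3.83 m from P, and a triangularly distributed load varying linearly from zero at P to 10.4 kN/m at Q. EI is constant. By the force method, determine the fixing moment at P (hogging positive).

Release the roller at Q. Primary structure: cantilever fixed at P.
Primary-structure tip deflection at Q by superposition:
  point load 18 at a = 10.06: Pa²(3L − a)/(6EI) = 7420/EI
  point load 121 at a = 3.83: Pa²(3L − a)/(6EI) = 9073/EI
  triangular load, peak 10.4 at the free end: 11w₀L⁴/(120EI) = 16674/EI
  δ_0 = 33167/EI
Tip deflection under a unit load at Q: L³/(3EI) = 507/EI.
Compatibility at Q: δ_0 − R_Q·δ_{QQ} = 0, so R_Q = 33167/507 = 65.42 kN.
Moment equilibrium about P: M_P = Σ(load moments about P) − R_Q·L = 1103 − 65.42×11.5 = 350.6 kN·m.

M_P = 350.6 kN·m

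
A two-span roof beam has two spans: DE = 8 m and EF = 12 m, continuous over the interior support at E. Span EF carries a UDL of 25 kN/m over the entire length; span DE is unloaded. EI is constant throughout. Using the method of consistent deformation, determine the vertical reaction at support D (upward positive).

Insert a hinge at E; M_E is the redundant, and each span becomes simply supported.
End slopes at the hinge E, treating each span as simply supported:
  span EF: UDL 25: wL³/(24EI) = 1800/EI
  relative rotation θ_0 = (0 + 1800)/EI = 1800/EI
A unit hogging moment at E produces rotation L₁/(3EI) + L₂/(3EI) = 6.667/EI.
Slope continuity at E: θ_0 = M_E·6.667/EI, so M_E = 1800/6.667 = 270 kN·m (hogging).
Span DE, ΣM about D with M_E applied at E: R_E^{DE}·8 = 0 + 270, so R_E^{DE} = 33.75 kN and R_D = 0 − 33.75 = -33.75 kN.

R_D = -33.75 kN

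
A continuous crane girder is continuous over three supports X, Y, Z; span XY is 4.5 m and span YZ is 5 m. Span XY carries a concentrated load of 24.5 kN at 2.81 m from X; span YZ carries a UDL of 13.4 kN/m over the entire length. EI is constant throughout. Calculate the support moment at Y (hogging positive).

M_Y = 31.99 kN·m

Release continuity at Y by inserting a hinge; the redundant is the internal moment M_Y. The primary structure is two simply-supported spans XY and YZ.
Discontinuity in slope at Y on the released structure — sum the simple-span end rotations:
  span XY: point load 24.5 at a = 2.81: Pab(L + a)/(6LEI) = 31.5/EI
  span YZ: UDL 13.4: wL³/(24EI) = 69.79/EI
  relative rotation θ_0 = (31.5 + 69.79)/EI = 101.3/EI
A unit hogging moment at Y produces rotation L₁/(3EI) + L₂/(3EI) = 3.167/EI.
Compatibility: M_Y·(L₁+L₂)/(3EI) = θ_0, giving M_Y = 31.99 kN·m (hogging).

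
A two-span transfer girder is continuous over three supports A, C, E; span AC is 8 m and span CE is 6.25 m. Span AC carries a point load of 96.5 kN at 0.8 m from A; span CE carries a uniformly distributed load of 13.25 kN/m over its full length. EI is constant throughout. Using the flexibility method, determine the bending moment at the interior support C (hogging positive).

Insert a hinge at C; M_C is the redundant, and each span becomes simply supported.
End slopes at the hinge C, treating each span as simply supported:
  span AC: point load 96.5 at a = 0.8: Pab(L + a)/(6LEI) = 101.9/EI
  span CE: UDL 13.25: wL³/(24EI) = 134.8/EI
  relative rotation θ_0 = (101.9 + 134.8)/EI = 236.7/EI
A unit hogging moment at C produces rotation L₁/(3EI) + L₂/(3EI) = 4.75/EI.
Slope continuity at C: θ_0 = M_C·4.75/EI, so M_C = 236.7/4.75 = 49.83 kN·m (hogging).

M_C = 49.83 kN·m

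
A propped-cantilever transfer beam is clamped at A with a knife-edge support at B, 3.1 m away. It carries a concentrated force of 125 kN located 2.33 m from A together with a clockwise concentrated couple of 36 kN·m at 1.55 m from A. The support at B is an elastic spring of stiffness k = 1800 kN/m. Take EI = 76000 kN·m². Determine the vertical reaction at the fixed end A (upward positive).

Choose R_B as the redundant. The primary structure is the cantilever fixed at A.
Free-end deflection of the primary structure under the applied loading (downward +):
  point load 125 at a = 2.33: Pa²(3L − a)/(6EI) = 788.3/EI
  clockwise couple 36 at a = 1.55: M₀a(2L − a)/(2EI) = 129.7/EI
  δ_0 = 918.1/EI
Flexibility coefficient — unit upward force at B: δ_{BB} = L³/(3EI) = 9.93/EI.
With EI = 76000 kN·m²: δ_0 = 0.01208 m and δ_{BB} = 0.000131 m/kN.
Compatibility — the spring shortens by R_B/k under the reaction it provides: δ_0 − R_B·δ_{BB} = R_B/k. With 1/k = 0.000556 m/kN, R_B = δ_0 / (δ_{BB} + 1/k) = 0.01208 / (0.000131 + 0.000556) = 17.6 kN.
Vertical equilibrium: R_A = ΣP − R_B = 125 − 17.6 = 107.4 kN.

R_A = 107.4 kN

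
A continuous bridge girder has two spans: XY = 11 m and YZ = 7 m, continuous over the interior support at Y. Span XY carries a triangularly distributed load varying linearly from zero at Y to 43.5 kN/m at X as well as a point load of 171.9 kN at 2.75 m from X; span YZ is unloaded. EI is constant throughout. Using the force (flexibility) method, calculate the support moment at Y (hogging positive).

M_Y = 323.1 kN·m

Take M_Y as the redundant. Released structure: two simple spans XY and YZ with a hinge at Y.
End slopes at the hinge Y, treating each span as simply supported:
  span XY: triangular load, peak 43.5: 7w₀L³/(360EI) = 1126/EI
  span XY: point load 171.9 at a = 2.75: Pab(L + a)/(6LEI) = 812.5/EI
  relative rotation θ_0 = (1938 + 0)/EI = 1938/EI
A unit hogging moment at Y produces rotation L₁/(3EI) + L₂/(3EI) = 6/EI.
Slope continuity at Y: θ_0 = M_Y·6/EI, so M_Y = 1938/6 = 323.1 kN·m (hogging).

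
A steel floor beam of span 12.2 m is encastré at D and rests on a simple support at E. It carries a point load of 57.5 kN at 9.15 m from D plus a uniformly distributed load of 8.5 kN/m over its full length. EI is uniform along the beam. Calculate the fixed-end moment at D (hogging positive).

M_D = 240.3 kN·m

Choose R_E as the redundant. The primary structure is the cantilever fixed at D.
Deflection at E on the released cantilever, summing each load's contribution:
  point load 57.5 at a = 9.15: Pa²(3L − a)/(6EI) = 22024/EI
  UDL 8.5: wL⁴/(8EI) = 23538/EI
  δ_0 = 45562/EI
Flexibility coefficient — unit upward force at E: δ_{EE} = L³/(3EI) = 605.3/EI.
The prop prevents deflection at E: R_E = δ_0/δ_{EE} = 45562/605.3 = 75.27 kN.
Moment equilibrium about D: M_D = Σ(load moments about D) − R_E·L = 1159 − 75.27×12.2 = 240.3 kN·m.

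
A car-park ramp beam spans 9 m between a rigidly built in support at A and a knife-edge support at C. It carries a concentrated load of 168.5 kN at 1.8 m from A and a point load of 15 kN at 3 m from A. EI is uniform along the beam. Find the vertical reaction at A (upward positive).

Take the reaction at C as the redundant and release it; the primary structure is a cantilever fixed at A.
Free-end deflection of the primary structure under the applied loading (downward +):
  point load 168.5 at a = 1.8: Pa²(3L − a)/(6EI) = 2293/EI
  point load 15 at a = 3: Pa²(3L − a)/(6EI) = 540/EI
  δ_0 = 2833/EI
Tip deflection under a unit load at C: L³/(3EI) = 243/EI.
The prop prevents deflection at C: R_C = δ_0/δ_{CC} = 2833/243 = 11.66 kN.
Vertical equilibrium: R_A = ΣP − R_C = 183.5 − 11.66 = 171.8 kN.

R_A = 171.8 kN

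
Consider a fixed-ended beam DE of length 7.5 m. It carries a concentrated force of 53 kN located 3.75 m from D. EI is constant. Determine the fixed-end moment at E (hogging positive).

M_E = 49.69 kN·m

Release both end moments; the primary structure is a simply-supported span DE with redundants M_D and M_E.
On the primary (simply-supported) span, the end slopes from the loading are:
  at D: point load 53 at a = 3.75: Pab(L + b)/(6LEI) = 186.3/EI
  at E: point load 53 at a = 3.75: Pab(L + a)/(6LEI) = 186.3/EI
  θ_D0 = 186.3/EI,  θ_E0 = 186.3/EI
Flexibility coefficients: a unit moment at one end gives L/(3EI) there and L/(6EI) at the far end, so f₁₁ = f₂₂ = 2.5/EI and f₁₂ = f₂₁ = 1.25/EI.
Compatibility — zero rotation at each built-in end:
  2.5 M_D + 1.25 M_E = 186.3
  1.25 M_D + 2.5 M_E = 186.3
Solving the pair gives M_D = 49.69 kN·m and M_E = 49.69 kN·m (hogging).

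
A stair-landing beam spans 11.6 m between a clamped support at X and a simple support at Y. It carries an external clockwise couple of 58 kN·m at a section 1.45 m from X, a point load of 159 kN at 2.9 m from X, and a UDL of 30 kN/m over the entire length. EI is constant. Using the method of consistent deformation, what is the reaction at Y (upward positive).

R_Y = 145.9 kN

Remove the prop at Y; the released (primary) structure is a cantilever built in at X.
Free-end deflection of the primary structure under the applied loading (downward +):
  clockwise couple 58 at a = 1.45: M₀a(2L − a)/(2EI) = 914.6/EI
  point load 159 at a = 2.9: Pa²(3L − a)/(6EI) = 7109/EI
  UDL 30: wL⁴/(8EI) = 67899/EI
  δ_0 = 75923/EI
Tip deflection under a unit load at Y: L³/(3EI) = 520.3/EI.
Compatibility at Y: δ_0 − R_Y·δ_{YY} = 0, so R_Y = 75923/520.3 = 145.9 kN.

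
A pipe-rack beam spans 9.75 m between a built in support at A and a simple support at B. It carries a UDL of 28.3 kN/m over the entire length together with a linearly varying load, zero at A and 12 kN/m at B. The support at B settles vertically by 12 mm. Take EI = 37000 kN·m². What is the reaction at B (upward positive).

Release the roller at B. Primary structure: cantilever fixed at A.
Downward deflection at the released point B due to the loads:
  UDL 28.3: wL⁴/(8EI) = 31968/EI
  triangular load, peak 12 at the free end: 11w₀L⁴/(120EI) = 9941/EI
  δ_0 = 41909/EI
Tip deflection under a unit load at B: L³/(3EI) = 309/EI.
With EI = 37000 kN·m²: δ_0 = 1.1327 m and δ_{BB} = 0.00835 m/kN.
Compatibility — the beam at B must follow the support down by 0.012 m: δ_0 − R_B·δ_{BB} = 0.012, so R_B = (1.1327 − 0.012)/0.00835 = 134.2 kN.

R_B = 134.2 kN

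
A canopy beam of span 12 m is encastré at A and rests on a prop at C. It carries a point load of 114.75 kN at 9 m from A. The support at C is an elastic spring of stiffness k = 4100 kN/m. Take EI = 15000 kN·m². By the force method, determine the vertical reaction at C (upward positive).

R_C = 72.16 kN

Choose R_C as the redundant. The primary structure is the cantilever fixed at A.
Primary-structure tip deflection at C by superposition:
  point load 114.75 at a = 9: Pa²(3L − a)/(6EI) = 41826/EI
Tip deflection under a unit load at C: L³/(3EI) = 576/EI.
With EI = 15000 kN·m²: δ_0 = 2.7884 m and δ_{CC} = 0.0384 m/kN.
Compatibility — the spring shortens by R_C/k under the reaction it provides: δ_0 − R_C·δ_{CC} = R_C/k. With 1/k = 0.000244 m/kN, R_C = δ_0 / (δ_{CC} + 1/k) = 2.7884 / (0.0384 + 0.000244) = 72.16 kN.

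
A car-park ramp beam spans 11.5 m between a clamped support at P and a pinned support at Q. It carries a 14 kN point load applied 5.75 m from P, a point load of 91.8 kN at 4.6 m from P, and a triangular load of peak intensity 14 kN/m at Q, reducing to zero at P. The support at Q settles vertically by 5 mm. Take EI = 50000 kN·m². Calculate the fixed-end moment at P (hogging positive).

M_P = 346.6 kN·m

Choose R_Q as the redundant. The primary structure is the cantilever fixed at P.
Downward deflection at the released point Q due to the loads:
  point load 14 at a = 5.75: Pa²(3L − a)/(6EI) = 2218/EI
  point load 91.8 at a = 4.6: Pa²(3L − a)/(6EI) = 9680/EI
  triangular load, peak 14 at the free end: 11w₀L⁴/(120EI) = 22446/EI
  δ_0 = 34344/EI
Flexibility coefficient — unit upward force at Q: δ_{QQ} = L³/(3EI) = 507/EI.
With EI = 50000 kN·m²: δ_0 = 0.68687 m and δ_{QQ} = 0.010139 m/kN.
Compatibility — the beam at Q must follow the support down by 0.005 m: δ_0 − R_Q·δ_{QQ} = 0.005, so R_Q = (0.68687 − 0.005)/0.010139 = 67.25 kN.
Moment equilibrium about P: M_P = Σ(load moments about P) − R_Q·L = 1120 − 67.25×11.5 = 346.6 kN·m.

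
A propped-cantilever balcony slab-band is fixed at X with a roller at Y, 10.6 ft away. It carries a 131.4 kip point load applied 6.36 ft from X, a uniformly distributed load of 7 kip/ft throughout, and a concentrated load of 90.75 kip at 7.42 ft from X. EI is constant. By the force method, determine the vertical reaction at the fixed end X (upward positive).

R_X = 160.6 kip

Choose R_Y as the redundant. The primary structure is the cantilever fixed at X.
Primary-structure tip deflection at Y by superposition:
  point load 131.4 at a = 6.36: Pa²(3L − a)/(6EI) = 22536/EI
  UDL 7: wL⁴/(8EI) = 11047/EI
  point load 90.75 at a = 7.42: Pa²(3L − a)/(6EI) = 20302/EI
  δ_0 = 53885/EI
Tip deflection under a unit load at Y: L³/(3EI) = 397/EI.
The prop prevents deflection at Y: R_Y = δ_0/δ_{YY} = 53885/397 = 135.7 kip.
Vertical equilibrium: R_X = ΣP − R_Y = 296.4 − 135.7 = 160.6 kip.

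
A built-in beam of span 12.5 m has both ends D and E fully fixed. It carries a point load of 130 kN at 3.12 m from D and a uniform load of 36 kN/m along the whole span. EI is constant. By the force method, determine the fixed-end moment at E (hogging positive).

M_E = 544.7 kN·m

Release both end moments; the primary structure is a simply-supported span DE with redundants M_D and M_E.
End rotations of the released simple span under the applied load (×1/EI):
  at D: point load 130 at a = 3.12: Pab(L + b)/(6LEI) = 1110/EI
  at E: point load 130 at a = 3.12: Pab(L + a)/(6LEI) = 792.4/EI
  at D: UDL 36: wL³/(24EI) = 2930/EI
  at E: UDL 36: wL³/(24EI) = 2930/EI
  θ_D0 = 4040/EI,  θ_E0 = 3722/EI
Flexibility coefficients: a unit moment at one end gives L/(3EI) there and L/(6EI) at the far end, so f₁₁ = f₂₂ = 4.167/EI and f₁₂ = f₂₁ = 2.083/EI.
Compatibility — zero rotation at each built-in end:
  4.167 M_D + 2.083 M_E = 4040
  2.083 M_D + 4.167 M_E = 3722
Solving the pair gives M_D = 697.1 kN·m and M_E = 544.7 kN·m (hogging).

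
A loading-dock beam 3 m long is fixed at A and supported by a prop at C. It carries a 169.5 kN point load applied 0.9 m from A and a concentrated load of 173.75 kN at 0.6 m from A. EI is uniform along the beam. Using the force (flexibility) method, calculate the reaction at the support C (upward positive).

Release the roller at C. Primary structure: cantilever fixed at A.
Free-end deflection of the primary structure under the applied loading (downward +):
  point load 169.5 at a = 0.9: Pa²(3L − a)/(6EI) = 185.3/EI
  point load 173.75 at a = 0.6: Pa²(3L − a)/(6EI) = 87.57/EI
  δ_0 = 272.9/EI
Flexibility coefficient — unit upward force at C: δ_{CC} = L³/(3EI) = 9/EI.
The prop prevents deflection at C: R_C = δ_0/δ_{CC} = 272.9/9 = 30.32 kN.

R_C = 30.32 kN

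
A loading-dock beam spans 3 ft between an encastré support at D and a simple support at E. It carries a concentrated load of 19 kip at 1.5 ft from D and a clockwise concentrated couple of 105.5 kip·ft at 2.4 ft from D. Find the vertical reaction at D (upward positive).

R_D = -37.58 kip

Choose R_E as the redundant. The primary structure is the cantilever fixed at D.
Deflection at E on the released cantilever, summing each load's contribution:
  point load 19 at a = 1.5: Pa²(3L − a)/(6EI) = 53.44/EI
  clockwise couple 105.5 at a = 2.4: M₀a(2L − a)/(2EI) = 455.8/EI
  δ_0 = 509.2/EI
Flexibility coefficient — unit upward force at E: δ_{EE} = L³/(3EI) = 9/EI.
Compatibility at E: δ_0 − R_E·δ_{EE} = 0, so R_E = 509.2/9 = 56.58 kip.
Vertical equilibrium: R_D = ΣP − R_E = 19 − 56.58 = -37.58 kip.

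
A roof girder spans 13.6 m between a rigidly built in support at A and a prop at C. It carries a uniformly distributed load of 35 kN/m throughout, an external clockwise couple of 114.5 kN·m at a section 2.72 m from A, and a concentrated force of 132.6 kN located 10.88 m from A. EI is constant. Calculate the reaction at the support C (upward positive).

Choose R_C as the redundant. The primary structure is the cantilever fixed at A.
Downward deflection at the released point C due to the loads:
  UDL 35: wL⁴/(8EI) = 149670/EI
  clockwise couple 114.5 at a = 2.72: M₀a(2L − a)/(2EI) = 3812/EI
  point load 132.6 at a = 10.88: Pa²(3L − a)/(6EI) = 78273/EI
  δ_0 = 231755/EI
Flexibility coefficient — unit upward force at C: δ_{CC} = L³/(3EI) = 838.5/EI.
Compatibility at C: δ_0 − R_C·δ_{CC} = 0, so R_C = 231755/838.5 = 276.4 kN.

R_C = 276.4 kN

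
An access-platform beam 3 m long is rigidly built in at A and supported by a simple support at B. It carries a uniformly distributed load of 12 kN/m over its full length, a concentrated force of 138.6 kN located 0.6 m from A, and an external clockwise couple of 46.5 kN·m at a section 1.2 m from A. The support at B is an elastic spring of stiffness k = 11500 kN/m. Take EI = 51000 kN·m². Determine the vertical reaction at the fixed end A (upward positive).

Remove the prop at B; the released (primary) structure is a cantilever built in at A.
Deflection at B on the released cantilever, summing each load's contribution:
  UDL 12: wL⁴/(8EI) = 121.5/EI
  point load 138.6 at a = 0.6: Pa²(3L − a)/(6EI) = 69.85/EI
  clockwise couple 46.5 at a = 1.2: M₀a(2L − a)/(2EI) = 133.9/EI
  δ_0 = 325.3/EI
Tip deflection under a unit load at B: L³/(3EI) = 9/EI.
With EI = 51000 kN·m²: δ_0 = 0.006378 m and δ_{BB} = 0.000176 m/kN.
Compatibility — the spring shortens by R_B/k under the reaction it provides: δ_0 − R_B·δ_{BB} = R_B/k. With 1/k = 0.000087 m/kN, R_B = δ_0 / (δ_{BB} + 1/k) = 0.006378 / (0.000176 + 0.000087) = 24.21 kN.
Vertical equilibrium: R_A = ΣP − R_B = 174.6 − 24.21 = 150.4 kN.

R_A = 150.4 kN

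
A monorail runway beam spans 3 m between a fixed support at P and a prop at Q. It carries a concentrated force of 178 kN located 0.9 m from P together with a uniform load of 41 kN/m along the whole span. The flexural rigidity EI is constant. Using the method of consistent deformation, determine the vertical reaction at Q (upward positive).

R_Q = 67.75 kN

Take the reaction at Q as the redundant and release it; the primary structure is a cantilever fixed at P.
Free-end deflection of the primary structure under the applied loading (downward +):
  point load 178 at a = 0.9: Pa²(3L − a)/(6EI) = 194.6/EI
  UDL 41: wL⁴/(8EI) = 415.1/EI
  δ_0 = 609.8/EI
Flexibility coefficient — unit upward force at Q: δ_{QQ} = L³/(3EI) = 9/EI.
Compatibility at Q: δ_0 − R_Q·δ_{QQ} = 0, so R_Q = 609.8/9 = 67.75 kN.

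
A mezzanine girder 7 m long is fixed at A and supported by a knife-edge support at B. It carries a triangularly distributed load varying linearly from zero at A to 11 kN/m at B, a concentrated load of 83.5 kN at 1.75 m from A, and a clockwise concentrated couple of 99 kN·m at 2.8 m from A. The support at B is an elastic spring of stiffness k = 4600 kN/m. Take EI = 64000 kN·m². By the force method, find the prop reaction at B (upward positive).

Choose R_B as the redundant. The primary structure is the cantilever fixed at A.
Primary-structure tip deflection at B by superposition:
  triangular load, peak 11 at the free end: 11w₀L⁴/(120EI) = 2421/EI
  point load 83.5 at a = 1.75: Pa²(3L − a)/(6EI) = 820.4/EI
  clockwise couple 99 at a = 2.8: M₀a(2L − a)/(2EI) = 1552/EI
  δ_0 = 4794/EI
Flexibility coefficient — unit upward force at B: δ_{BB} = L³/(3EI) = 114.3/EI.
With EI = 64000 kN·m²: δ_0 = 0.074902 m and δ_{BB} = 0.001786 m/kN.
Compatibility — the spring shortens by R_B/k under the reaction it provides: δ_0 − R_B·δ_{BB} = R_B/k. With 1/k = 0.000217 m/kN, R_B = δ_0 / (δ_{BB} + 1/k) = 0.074902 / (0.001786 + 0.000217) = 37.38 kN.

R_B = 37.38 kN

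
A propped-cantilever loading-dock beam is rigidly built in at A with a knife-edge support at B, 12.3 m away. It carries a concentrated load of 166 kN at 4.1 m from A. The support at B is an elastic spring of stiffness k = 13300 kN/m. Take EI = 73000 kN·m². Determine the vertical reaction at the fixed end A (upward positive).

R_A = 141.6 kN

Release the roller at B. Primary structure: cantilever fixed at A.
Downward deflection at the released point B due to the loads:
  point load 166 at a = 4.1: Pa²(3L − a)/(6EI) = 15255/EI
Tip deflection under a unit load at B: L³/(3EI) = 620.3/EI.
With EI = 73000 kN·m²: δ_0 = 0.20897 m and δ_{BB} = 0.008497 m/kN.
Compatibility — the spring shortens by R_B/k under the reaction it provides: δ_0 − R_B·δ_{BB} = R_B/k. With 1/k = 0.000075 m/kN, R_B = δ_0 / (δ_{BB} + 1/k) = 0.20897 / (0.008497 + 0.000075) = 24.38 kN.
Vertical equilibrium: R_A = ΣP − R_B = 166 − 24.38 = 141.6 kN.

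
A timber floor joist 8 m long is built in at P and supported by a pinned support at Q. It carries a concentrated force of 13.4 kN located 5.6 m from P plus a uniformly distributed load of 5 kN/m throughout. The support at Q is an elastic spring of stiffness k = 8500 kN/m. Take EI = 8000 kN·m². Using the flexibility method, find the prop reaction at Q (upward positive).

Remove the prop at Q; the released (primary) structure is a cantilever built in at P.
Downward deflection at the released point Q due to the loads:
  point load 13.4 at a = 5.6: Pa²(3L − a)/(6EI) = 1289/EI
  UDL 5: wL⁴/(8EI) = 2560/EI
  δ_0 = 3849/EI
Tip deflection under a unit load at Q: L³/(3EI) = 170.7/EI.
With EI = 8000 kN·m²: δ_0 = 0.48109 m and δ_{QQ} = 0.021333 m/kN.
Compatibility — the spring shortens by R_Q/k under the reaction it provides: δ_0 − R_Q·δ_{QQ} = R_Q/k. With 1/k = 0.000118 m/kN, R_Q = δ_0 / (δ_{QQ} + 1/k) = 0.48109 / (0.021333 + 0.000118) = 22.43 kN.

R_Q = 22.43 kN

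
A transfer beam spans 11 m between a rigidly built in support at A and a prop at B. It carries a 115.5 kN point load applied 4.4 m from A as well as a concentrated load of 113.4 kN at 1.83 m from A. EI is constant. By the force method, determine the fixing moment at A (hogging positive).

M_A = 402.5 kN·m

Remove the prop at B; the released (primary) structure is a cantilever built in at A.
Downward deflection at the released point B due to the loads:
  point load 115.5 at a = 4.4: Pa²(3L − a)/(6EI) = 10659/EI
  point load 113.4 at a = 1.83: Pa²(3L − a)/(6EI) = 1973/EI
  δ_0 = 12632/EI
Tip deflection under a unit load at B: L³/(3EI) = 443.7/EI.
Compatibility at B: δ_0 − R_B·δ_{BB} = 0, so R_B = 12632/443.7 = 28.47 kN.
Moment equilibrium about A: M_A = Σ(load moments about A) − R_B·L = 715.7 − 28.47×11 = 402.5 kN·m.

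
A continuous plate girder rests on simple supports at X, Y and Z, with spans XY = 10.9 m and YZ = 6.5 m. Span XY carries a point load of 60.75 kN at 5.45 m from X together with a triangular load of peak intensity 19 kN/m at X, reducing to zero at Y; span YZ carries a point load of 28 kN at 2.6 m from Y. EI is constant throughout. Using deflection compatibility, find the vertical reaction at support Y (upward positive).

Insert a hinge at Y; M_Y is the redundant, and each span becomes simply supported.
Discontinuity in slope at Y on the released structure — sum the simple-span end rotations:
  span XY: point load 60.75 at a = 5.45: Pab(L + a)/(6LEI) = 451.1/EI
  span XY: triangular load, peak 19: 7w₀L³/(360EI) = 478.4/EI
  span YZ: point load 28 at a = 2.6: Pab(L + b)/(6LEI) = 75.71/EI
  relative rotation θ_0 = (929.5 + 75.71)/EI = 1005/EI
A unit hogging moment at Y produces rotation L₁/(3EI) + L₂/(3EI) = 5.8/EI.
Compatibility: M_Y·(L₁+L₂)/(3EI) = θ_0, giving M_Y = 173.3 kN·m (hogging).
Span XY, ΣM about X with M_Y applied at Y: R_Y^{XY}·10.9 = 707.3 + 173.3, so R_Y^{XY} = 80.79 kN and R_X = 164.3 − 80.79 = 83.51 kN.
Span YZ, ΣM about Z: R_Y^{YZ}·6.5 = 109.2 + 173.3, so R_Y^{YZ} = 43.46 kN and R_Z = 28 − 43.46 = -15.46 kN.
R_Y = 80.79 + 43.46 = 124.3 kN.

R_Y = 124.3 kN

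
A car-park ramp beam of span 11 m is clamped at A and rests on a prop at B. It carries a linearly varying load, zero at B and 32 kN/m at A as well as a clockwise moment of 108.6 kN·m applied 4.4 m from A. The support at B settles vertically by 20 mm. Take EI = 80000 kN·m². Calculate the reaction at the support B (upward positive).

R_B = 41.07 kN

Take the reaction at B as the redundant and release it; the primary structure is a cantilever fixed at A.
Primary-structure tip deflection at B by superposition:
  triangular load, peak 32 at the fixed end: w₀L⁴/(30EI) = 15617/EI
  clockwise couple 108.6 at a = 4.4: M₀a(2L − a)/(2EI) = 4205/EI
  δ_0 = 19822/EI
Tip deflection under a unit load at B: L³/(3EI) = 443.7/EI.
With EI = 80000 kN·m²: δ_0 = 0.24778 m and δ_{BB} = 0.005546 m/kN.
Compatibility — the beam at B must follow the support down by 0.02 m: δ_0 − R_B·δ_{BB} = 0.02, so R_B = (0.24778 − 0.02)/0.005546 = 41.07 kN.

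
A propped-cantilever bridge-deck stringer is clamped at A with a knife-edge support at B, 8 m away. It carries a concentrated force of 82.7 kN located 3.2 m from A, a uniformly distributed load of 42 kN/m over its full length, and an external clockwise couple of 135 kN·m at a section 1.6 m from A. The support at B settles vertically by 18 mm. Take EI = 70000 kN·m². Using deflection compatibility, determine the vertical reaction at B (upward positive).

R_B = 144.9 kN

Remove the prop at B; the released (primary) structure is a cantilever built in at A.
Primary-structure tip deflection at B by superposition:
  point load 82.7 at a = 3.2: Pa²(3L − a)/(6EI) = 2936/EI
  UDL 42: wL⁴/(8EI) = 21504/EI
  clockwise couple 135 at a = 1.6: M₀a(2L − a)/(2EI) = 1555/EI
  δ_0 = 25995/EI
Flexibility coefficient — unit upward force at B: δ_{BB} = L³/(3EI) = 170.7/EI.
With EI = 70000 kN·m²: δ_0 = 0.37136 m and δ_{BB} = 0.002438 m/kN.
Compatibility — the beam at B must follow the support down by 0.018 m: δ_0 − R_B·δ_{BB} = 0.018, so R_B = (0.37136 − 0.018)/0.002438 = 144.9 kN.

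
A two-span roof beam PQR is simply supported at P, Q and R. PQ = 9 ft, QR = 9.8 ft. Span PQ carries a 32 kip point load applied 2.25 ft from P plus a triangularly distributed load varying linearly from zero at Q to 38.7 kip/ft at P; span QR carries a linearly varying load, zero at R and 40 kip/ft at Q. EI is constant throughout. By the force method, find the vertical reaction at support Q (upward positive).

Release continuity at Q by inserting a hinge; the redundant is the internal moment M_Q. The primary structure is two simply-supported spans PQ and QR.
End slopes at the hinge Q, treating each span as simply supported:
  span PQ: point load 32 at a = 2.25: Pab(L + a)/(6LEI) = 101.2/EI
  span PQ: triangular load, peak 38.7: 7w₀L³/(360EI) = 548.6/EI
  span QR: triangular load, peak 40: w₀L³/(45EI) = 836.6/EI
  relative rotation θ_0 = (649.8 + 836.6)/EI = 1486/EI
A unit hogging moment at Q produces rotation L₁/(3EI) + L₂/(3EI) = 6.267/EI.
Compatibility: M_Q·(L₁+L₂)/(3EI) = θ_0, giving M_Q = 237.2 kip·ft (hogging).
Span PQ, ΣM about P with M_Q applied at Q: R_Q^{PQ}·9 = 594.5 + 237.2, so R_Q^{PQ} = 92.41 kip and R_P = 206.2 − 92.41 = 113.7 kip.
Span QR, ΣM about R: R_Q^{QR}·9.8 = 1281 + 237.2, so R_Q^{QR} = 154.9 kip and R_R = 196 − 154.9 = 41.13 kip.
R_Q = 92.41 + 154.9 = 247.3 kip.

R_Q = 247.3 kip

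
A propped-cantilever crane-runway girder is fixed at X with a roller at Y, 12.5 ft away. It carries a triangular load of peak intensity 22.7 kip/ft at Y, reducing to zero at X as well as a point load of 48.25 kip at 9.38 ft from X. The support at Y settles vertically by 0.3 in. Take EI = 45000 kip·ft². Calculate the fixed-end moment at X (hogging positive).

M_X = 299.1 kip·ft

Release the roller at Y. Primary structure: cantilever fixed at X.
Deflection at Y on the released cantilever, summing each load's contribution:
  triangular load, peak 22.7 at the free end: 11w₀L⁴/(120EI) = 50802/EI
  point load 48.25 at a = 9.38: Pa²(3L − a)/(6EI) = 19896/EI
  δ_0 = 70698/EI
Flexibility coefficient — unit upward force at Y: δ_{YY} = L³/(3EI) = 651/EI.
With EI = 45000 kip·ft²: δ_0 = 1.5711 ft and δ_{YY} = 0.014468 ft/kip.
Compatibility — the beam at Y must follow the support down by 0.025 ft: δ_0 − R_Y·δ_{YY} = 0.025, so R_Y = (1.5711 − 0.025)/0.014468 = 106.9 kip.
Moment equilibrium about X: M_X = Σ(load moments about X) − R_Y·L = 1635 − 106.9×12.5 = 299.1 kip·ft.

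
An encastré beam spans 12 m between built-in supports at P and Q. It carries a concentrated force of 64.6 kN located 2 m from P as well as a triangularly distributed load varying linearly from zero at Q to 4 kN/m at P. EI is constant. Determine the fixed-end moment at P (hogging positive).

Release both end moments; the primary structure is a simply-supported span PQ with redundants M_P and M_Q.
End rotations of the released simple span under the applied load (×1/EI):
  at P: point load 64.6 at a = 2: Pab(L + b)/(6LEI) = 394.8/EI
  at Q: point load 64.6 at a = 2: Pab(L + a)/(6LEI) = 251.2/EI
  at P: triangular load, peak 4: w₀L³/(45EI) = 153.6/EI
  at Q: triangular load, peak 4: 7w₀L³/(360EI) = 134.4/EI
  θ_P0 = 548.4/EI,  θ_Q0 = 385.6/EI
Flexibility coefficients: a unit moment at one end gives L/(3EI) there and L/(6EI) at the far end, so f₁₁ = f₂₂ = 4/EI and f₁₂ = f₂₁ = 2/EI.
Compatibility — zero rotation at each built-in end:
  4 M_P + 2 M_Q = 548.4
  2 M_P + 4 M_Q = 385.6
Solving the pair gives M_P = 118.5 kN·m and M_Q = 37.14 kN·m (hogging).

M_P = 118.5 kN·m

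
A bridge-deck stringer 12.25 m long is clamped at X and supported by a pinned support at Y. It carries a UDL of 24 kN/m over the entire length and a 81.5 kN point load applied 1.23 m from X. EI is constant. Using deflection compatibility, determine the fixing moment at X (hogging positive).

M_X = 535.8 kN·m

Take the reaction at Y as the redundant and release it; the primary structure is a cantilever fixed at X.
Free-end deflection of the primary structure under the applied loading (downward +):
  UDL 24: wL⁴/(8EI) = 67556/EI
  point load 81.5 at a = 1.23: Pa²(3L − a)/(6EI) = 729.9/EI
  δ_0 = 68286/EI
Tip deflection under a unit load at Y: L³/(3EI) = 612.8/EI.
The prop prevents deflection at Y: R_Y = δ_0/δ_{YY} = 68286/612.8 = 111.4 kN.
Moment equilibrium about X: M_X = Σ(load moments about X) − R_Y·L = 1901 − 111.4×12.25 = 535.8 kN·m.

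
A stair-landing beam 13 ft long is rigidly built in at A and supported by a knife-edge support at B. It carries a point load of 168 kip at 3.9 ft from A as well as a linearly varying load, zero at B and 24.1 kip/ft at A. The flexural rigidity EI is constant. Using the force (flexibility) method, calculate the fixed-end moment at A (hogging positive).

Take the reaction at B as the redundant and release it; the primary structure is a cantilever fixed at A.
Deflection at B on the released cantilever, summing each load's contribution:
  point load 168 at a = 3.9: Pa²(3L − a)/(6EI) = 14948/EI
  triangular load, peak 24.1 at the fixed end: w₀L⁴/(30EI) = 22944/EI
  δ_0 = 37892/EI
Tip deflection under a unit load at B: L³/(3EI) = 732.3/EI.
Compatibility at B: δ_0 − R_B·δ_{BB} = 0, so R_B = 37892/732.3 = 51.74 kip.
Moment equilibrium about A: M_A = Σ(load moments about A) − R_B·L = 1334 − 51.74×13 = 661.4 kip·ft.

M_A = 661.4 kip·ft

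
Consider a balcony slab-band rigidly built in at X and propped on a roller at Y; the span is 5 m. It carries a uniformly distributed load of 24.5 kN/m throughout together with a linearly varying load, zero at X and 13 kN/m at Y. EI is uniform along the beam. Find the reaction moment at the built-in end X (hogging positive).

Remove the prop at Y; the released (primary) structure is a cantilever built in at X.
Free-end deflection of the primary structure under the applied loading (downward +):
  UDL 24.5: wL⁴/(8EI) = 1914/EI
  triangular load, peak 13 at the free end: 11w₀L⁴/(120EI) = 744.8/EI
  δ_0 = 2659/EI
Tip deflection under a unit load at Y: L³/(3EI) = 41.67/EI.
Compatibility at Y: δ_0 − R_Y·δ_{YY} = 0, so R_Y = 2659/41.67 = 63.81 kN.
Moment equilibrium about X: M_X = Σ(load moments about X) − R_Y·L = 414.6 − 63.81×5 = 95.52 kN·m.

M_X = 95.52 kN·m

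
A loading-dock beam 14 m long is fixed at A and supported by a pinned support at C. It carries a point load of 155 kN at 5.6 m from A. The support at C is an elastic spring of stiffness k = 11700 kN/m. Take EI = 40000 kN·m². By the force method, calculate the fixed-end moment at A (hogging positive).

M_A = 418.3 kN·m

Take the reaction at C as the redundant and release it; the primary structure is a cantilever fixed at A.
Free-end deflection of the primary structure under the applied loading (downward +):
  point load 155 at a = 5.6: Pa²(3L − a)/(6EI) = 29489/EI
Tip deflection under a unit load at C: L³/(3EI) = 914.7/EI.
With EI = 40000 kN·m²: δ_0 = 0.73722 m and δ_{CC} = 0.022867 m/kN.
Compatibility — the spring shortens by R_C/k under the reaction it provides: δ_0 − R_C·δ_{CC} = R_C/k. With 1/k = 0.000085 m/kN, R_C = δ_0 / (δ_{CC} + 1/k) = 0.73722 / (0.022867 + 0.000085) = 32.12 kN.
Moment equilibrium about A: M_A = Σ(load moments about A) − R_C·L = 868 − 32.12×14 = 418.3 kN·m.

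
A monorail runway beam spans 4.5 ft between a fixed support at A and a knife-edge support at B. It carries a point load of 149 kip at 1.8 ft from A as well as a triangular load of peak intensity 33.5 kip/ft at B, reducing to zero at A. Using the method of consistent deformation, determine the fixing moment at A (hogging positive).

Release the roller at B. Primary structure: cantilever fixed at A.
Free-end deflection of the primary structure under the applied loading (downward +):
  point load 149 at a = 1.8: Pa²(3L − a)/(6EI) = 941.4/EI
  triangular load, peak 33.5 at the free end: 11w₀L⁴/(120EI) = 1259/EI
  δ_0 = 2201/EI
Tip deflection under a unit load at B: L³/(3EI) = 30.38/EI.
Compatibility at B: δ_0 − R_B·δ_{BB} = 0, so R_B = 2201/30.38 = 72.45 kip.
Moment equilibrium about A: M_A = Σ(load moments about A) − R_B·L = 494.3 − 72.45×4.5 = 168.3 kip·ft.

M_A = 168.3 kip·ft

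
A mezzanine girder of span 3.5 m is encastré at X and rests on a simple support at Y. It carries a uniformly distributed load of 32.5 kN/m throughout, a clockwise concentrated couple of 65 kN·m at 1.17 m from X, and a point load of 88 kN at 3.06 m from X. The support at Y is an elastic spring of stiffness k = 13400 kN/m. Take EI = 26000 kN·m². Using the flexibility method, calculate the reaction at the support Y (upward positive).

Release the roller at Y. Primary structure: cantilever fixed at X.
Deflection at Y on the released cantilever, summing each load's contribution:
  UDL 32.5: wL⁴/(8EI) = 609.6/EI
  clockwise couple 65 at a = 1.17: M₀a(2L − a)/(2EI) = 221.7/EI
  point load 88 at a = 3.06: Pa²(3L − a)/(6EI) = 1022/EI
  δ_0 = 1853/EI
Tip deflection under a unit load at Y: L³/(3EI) = 14.29/EI.
With EI = 26000 kN·m²: δ_0 = 0.071272 m and δ_{YY} = 0.00055 m/kN.
Compatibility — the spring shortens by R_Y/k under the reaction it provides: δ_0 − R_Y·δ_{YY} = R_Y/k. With 1/k = 0.000075 m/kN, R_Y = δ_0 / (δ_{YY} + 1/k) = 0.071272 / (0.00055 + 0.000075) = 114.2 kN.

R_Y = 114.2 kN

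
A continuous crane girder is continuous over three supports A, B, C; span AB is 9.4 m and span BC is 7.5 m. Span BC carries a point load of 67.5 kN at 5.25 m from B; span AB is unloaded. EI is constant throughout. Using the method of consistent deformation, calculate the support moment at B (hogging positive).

M_B = 30.67 kN·m

Release continuity at B by inserting a hinge; the redundant is the internal moment M_B. The primary structure is two simply-supported spans AB and BC.
Rotations at B on the released spans (each span's end-slope, ×1/EI):
  span BC: point load 67.5 at a = 5.25: Pab(L + b)/(6LEI) = 172.8/EI
  relative rotation θ_0 = (0 + 172.8)/EI = 172.8/EI
A unit hogging moment at B produces rotation L₁/(3EI) + L₂/(3EI) = 5.633/EI.
Slope continuity at B: θ_0 = M_B·5.633/EI, so M_B = 172.8/5.633 = 30.67 kN·m (hogging).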